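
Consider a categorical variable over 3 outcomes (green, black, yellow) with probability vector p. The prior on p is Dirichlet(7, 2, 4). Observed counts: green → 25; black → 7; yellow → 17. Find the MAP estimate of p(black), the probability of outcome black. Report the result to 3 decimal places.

MAP estimate of p(black) = 0.136

The posterior is Dirichlet(αᵢ + nᵢ) = Dirichlet(32, 9, 21).
For a Dirichlet(a₁,…,a_K) with all aᵢ > 1, the mode has j-th component (aⱼ − 1)/(Σaᵢ − K).
Here Σaᵢ = 62 and K = 3, so p(black) = (9 − 1)/(62 − 3) = 8/59 ≈ 0.136.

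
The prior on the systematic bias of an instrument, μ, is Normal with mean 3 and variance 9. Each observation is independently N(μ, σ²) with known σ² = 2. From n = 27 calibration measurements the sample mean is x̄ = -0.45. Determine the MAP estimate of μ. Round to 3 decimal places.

n = 27, x̄ = -0.45.
For a Normal prior and Normal likelihood with known variance, the posterior is Normal; its mode equals its mean, the precision-weighted average.
Prior precision 1/σ₀² = 1/9; data precision n/σ² = 27/2 = 13.5.
μ̂ = ((1/9)·3 + 13.5·(-0.45)) / (1/9 + 13.5) = (-689/120)/(245/18) = -2067/4900 ≈ -0.422.

μ̂_MAP = -0.422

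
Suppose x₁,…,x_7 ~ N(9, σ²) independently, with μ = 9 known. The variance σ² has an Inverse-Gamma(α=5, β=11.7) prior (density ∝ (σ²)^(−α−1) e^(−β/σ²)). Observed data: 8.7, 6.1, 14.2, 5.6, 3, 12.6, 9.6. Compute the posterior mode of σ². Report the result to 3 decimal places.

Sum of squared deviations about the known mean: SS = (8.7−9)² + (6.1−9)² + (14.2−9)² + (5.6−9)² + (3−9)² + (12.6−9)² + (9.6−9)² = 96.42.
The Normal likelihood contributes (σ²)^(−n/2) exp(−SS/(2σ²)), so the posterior is Inverse-Gamma(α + n/2, β + SS/2) = Inverse-Gamma(8.5, 59.91).
The mode of Inverse-Gamma(a, b) is b/(a+1) = 59.91/9.5 ≈ 6.306.

σ̂²_MAP = 6.306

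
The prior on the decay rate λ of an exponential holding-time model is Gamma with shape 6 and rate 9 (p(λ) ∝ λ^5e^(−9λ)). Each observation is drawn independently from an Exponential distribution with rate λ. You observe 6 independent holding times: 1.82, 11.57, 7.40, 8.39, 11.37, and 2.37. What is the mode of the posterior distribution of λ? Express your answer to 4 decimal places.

The Exponential(rate=λ) likelihood is ∝ λ^n e^(−λΣtᵢ). Here n = 6 and Σtᵢ = 1.82 + 11.57 + 7.40 + 8.39 + 11.37 + 2.37 = 42.92.
Posterior ∝ λ^5e^(−9λ) · λ^6e^(−42.92λ) = λ^11e^(−51.92λ), i.e. Gamma(12, 51.92).
Mode = (a−1)/b = 11/51.92 ≈ 0.2119.

λ̂_MAP = 0.2119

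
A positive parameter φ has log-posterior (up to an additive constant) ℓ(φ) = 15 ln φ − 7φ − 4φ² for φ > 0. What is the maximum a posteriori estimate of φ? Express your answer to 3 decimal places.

φ̂_MAP = 1.000

ℓ'(φ) = 15/φ − 7 − 8φ. Setting this to zero and multiplying by φ: 8φ² + 7φ − 15 = 0.
φ = (−7 + √(7² + 4·8·15)) / (2·8) = (−7 + √529) / 16 = (−7 + 23)/16 = 1.
ℓ''(φ) = −15/φ² − 8 < 0, confirming a maximum.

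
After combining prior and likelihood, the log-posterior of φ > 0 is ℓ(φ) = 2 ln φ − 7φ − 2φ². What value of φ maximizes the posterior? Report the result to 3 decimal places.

φ̂_MAP = 0.250

ℓ'(φ) = 2/φ − 7 − 4φ. Setting this to zero and multiplying by φ: 4φ² + 7φ − 2 = 0.
φ = (−7 + √(7² + 4·4·2)) / (2·4) = (−7 + √81) / 8 = (−7 + 9)/8 = 1/4.
ℓ''(φ) = −2/φ² − 4 < 0, confirming a maximum.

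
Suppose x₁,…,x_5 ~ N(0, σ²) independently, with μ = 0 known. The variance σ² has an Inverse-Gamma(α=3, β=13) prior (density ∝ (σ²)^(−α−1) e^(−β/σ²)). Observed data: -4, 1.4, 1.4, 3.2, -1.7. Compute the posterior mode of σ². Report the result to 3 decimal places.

σ̂²_MAP = 4.542

Sum of squared deviations about the known mean: SS = (-4−0)² + (1.4−0)² + (1.4−0)² + (3.2−0)² + (-1.7−0)² = 33.05.
The Normal likelihood contributes (σ²)^(−n/2) exp(−SS/(2σ²)), so the posterior is Inverse-Gamma(α + n/2, β + SS/2) = Inverse-Gamma(5.5, 29.525).
The mode of Inverse-Gamma(a, b) is b/(a+1) = 29.525/6.5 ≈ 4.542.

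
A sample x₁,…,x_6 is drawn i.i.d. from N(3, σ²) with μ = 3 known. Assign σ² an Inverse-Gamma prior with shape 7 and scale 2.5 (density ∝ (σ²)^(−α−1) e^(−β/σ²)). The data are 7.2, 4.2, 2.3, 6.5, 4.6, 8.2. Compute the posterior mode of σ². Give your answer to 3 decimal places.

Sum of squared deviations about the known mean: SS = (7.2−3)² + (4.2−3)² + (2.3−3)² + (6.5−3)² + (4.6−3)² + (8.2−3)² = 61.42.
The Normal likelihood contributes (σ²)^(−n/2) exp(−SS/(2σ²)), so the posterior is Inverse-Gamma(α + n/2, β + SS/2) = Inverse-Gamma(10, 33.21).
The mode of Inverse-Gamma(a, b) is b/(a+1) = 33.21/11 ≈ 3.019.

σ̂²_MAP = 3.019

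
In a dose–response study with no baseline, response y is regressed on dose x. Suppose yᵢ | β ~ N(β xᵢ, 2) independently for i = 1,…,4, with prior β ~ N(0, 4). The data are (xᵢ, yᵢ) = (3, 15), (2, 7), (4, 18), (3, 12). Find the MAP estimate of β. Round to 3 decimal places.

β̂_MAP = 4.338

log p(β | y) = −Σ(yᵢ − βxᵢ)²/(2·2) − β²/(2·4) + const.
Setting the derivative to zero: Σxᵢ(yᵢ − βxᵢ)/2 − β/4 = 0, so β = Σxᵢyᵢ / (Σxᵢ² + σ²/τ²).
Σxᵢyᵢ = 3·15 + 2·7 + 4·18 + 3·12 = 167; Σxᵢ² = 38; σ²/τ² = 0.5.
β̂_MAP = 167 / (38 + 0.5) = 167/38.5 ≈ 4.338.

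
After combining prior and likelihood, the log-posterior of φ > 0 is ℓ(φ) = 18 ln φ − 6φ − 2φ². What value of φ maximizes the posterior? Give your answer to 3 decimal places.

φ̂_MAP = 1.500

ℓ'(φ) = 18/φ − 6 − 4φ. Setting this to zero and multiplying by φ: 4φ² + 6φ − 18 = 0.
φ = (−6 + √(6² + 4·4·18)) / (2·4) = (−6 + √324) / 8 = (−6 + 18)/8 = 3/2.
ℓ''(φ) = −18/φ² − 4 < 0, confirming a maximum.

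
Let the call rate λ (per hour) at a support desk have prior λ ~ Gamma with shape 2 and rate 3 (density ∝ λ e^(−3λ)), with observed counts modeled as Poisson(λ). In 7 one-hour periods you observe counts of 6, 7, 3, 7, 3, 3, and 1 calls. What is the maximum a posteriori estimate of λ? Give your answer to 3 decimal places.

λ̂_MAP = 3.100

Σxᵢ = 6+7+3+7+3+3+1 = 30, with n = 7.
Posterior ∝ λe^(−3λ) · λ^30e^(−7λ) = λ^31e^(−10λ), i.e. Gamma(shape=32, rate=10).
The mode of a Gamma(a, b) with a ≥ 1 (shape–rate) is (a−1)/b = 31/10 ≈ 3.100.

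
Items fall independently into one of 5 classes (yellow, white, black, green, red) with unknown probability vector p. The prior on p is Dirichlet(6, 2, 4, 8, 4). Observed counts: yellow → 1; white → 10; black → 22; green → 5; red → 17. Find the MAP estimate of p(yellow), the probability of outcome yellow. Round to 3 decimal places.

MAP estimate of p(yellow) = 0.081

The posterior is Dirichlet(αᵢ + nᵢ) = Dirichlet(7, 12, 26, 13, 21).
For a Dirichlet(a₁,…,a_K) with all aᵢ > 1, the mode has j-th component (aⱼ − 1)/(Σaᵢ − K).
Here Σaᵢ = 79 and K = 5, so p(yellow) = (7 − 1)/(79 − 5) = 6/74 ≈ 0.081.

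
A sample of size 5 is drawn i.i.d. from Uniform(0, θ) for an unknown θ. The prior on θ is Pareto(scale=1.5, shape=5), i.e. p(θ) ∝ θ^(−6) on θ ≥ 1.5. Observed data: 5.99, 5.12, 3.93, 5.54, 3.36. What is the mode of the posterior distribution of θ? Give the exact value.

The Uniform(0, θ) likelihood is θ^(−n) for θ ≥ max(xᵢ), zero otherwise. Here max(xᵢ) = 5.99.
Posterior ∝ θ^(−6) · θ^(−5) = θ^(−11) on θ ≥ max(1.5, 5.99) = 5.99.
This density is strictly decreasing in θ, so the posterior mode lies at the lower boundary of the support.

θ̂_MAP = 5.99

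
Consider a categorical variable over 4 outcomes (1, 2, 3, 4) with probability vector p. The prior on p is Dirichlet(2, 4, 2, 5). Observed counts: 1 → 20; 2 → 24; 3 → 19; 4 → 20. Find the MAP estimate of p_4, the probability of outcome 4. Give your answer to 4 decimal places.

The posterior is Dirichlet(αᵢ + nᵢ) = Dirichlet(22, 28, 21, 25).
For a Dirichlet(a₁,…,a_K) with all aᵢ > 1, the mode has j-th component (aⱼ − 1)/(Σaᵢ − K).
Here Σaᵢ = 96 and K = 4, so p_4 = (25 − 1)/(96 − 4) = 24/92 ≈ 0.2609.

MAP estimate: 0.2609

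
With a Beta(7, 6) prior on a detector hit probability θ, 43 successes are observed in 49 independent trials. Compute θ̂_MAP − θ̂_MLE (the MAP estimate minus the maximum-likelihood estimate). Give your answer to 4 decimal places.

Posterior is Beta(50, 12); MAP = (50−1)/(62−2) = 49/60 ≈ 0.81667.
MLE ignores the prior: θ̂_MLE = k/n = 43/49 ≈ 0.87755.
Difference = 49/60 − 43/49 = -179/2940 ≈ -0.0609.

MAP − MLE = -0.0609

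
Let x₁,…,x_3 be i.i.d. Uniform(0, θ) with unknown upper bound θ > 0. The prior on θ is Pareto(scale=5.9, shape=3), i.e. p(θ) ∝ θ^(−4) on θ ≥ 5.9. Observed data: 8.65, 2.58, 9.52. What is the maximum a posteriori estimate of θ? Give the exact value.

The Uniform(0, θ) likelihood is θ^(−n) for θ ≥ max(xᵢ), zero otherwise. Here max(xᵢ) = 9.52.
Posterior ∝ θ^(−4) · θ^(−3) = θ^(−7) on θ ≥ max(5.9, 9.52) = 9.52.
This density is strictly decreasing in θ, so the posterior mode lies at the lower boundary of the support.

θ̂_MAP = 9.52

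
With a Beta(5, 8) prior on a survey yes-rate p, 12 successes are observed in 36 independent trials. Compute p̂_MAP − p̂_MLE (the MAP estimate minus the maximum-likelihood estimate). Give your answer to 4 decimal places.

MAP − MLE = 0.0071

Posterior is Beta(17, 32); MAP = (17−1)/(49−2) = 16/47 ≈ 0.34043.
MLE ignores the prior: p̂_MLE = k/n = 12/36 ≈ 0.33333.
Difference = 16/47 − 12/36 = 1/141 ≈ 0.0071.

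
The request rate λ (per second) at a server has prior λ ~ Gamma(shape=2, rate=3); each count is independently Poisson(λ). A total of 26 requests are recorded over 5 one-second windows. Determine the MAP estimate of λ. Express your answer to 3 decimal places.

Σxᵢ = 26, n = 5.
Posterior ∝ λe^(−3λ) · λ^26e^(−5λ) = λ^27e^(−8λ), i.e. Gamma(shape=28, rate=8).
The mode of a Gamma(a, b) with a ≥ 1 (shape–rate) is (a−1)/b = 27/8 ≈ 3.375.

λ̂_MAP = 3.375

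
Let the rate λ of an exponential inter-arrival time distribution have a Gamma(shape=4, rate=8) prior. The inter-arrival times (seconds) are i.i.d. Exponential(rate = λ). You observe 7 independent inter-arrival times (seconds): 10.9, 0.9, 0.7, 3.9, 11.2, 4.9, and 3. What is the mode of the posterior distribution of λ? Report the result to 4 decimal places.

The Exponential(rate=λ) likelihood is ∝ λ^n e^(−λΣtᵢ). Here n = 7 and Σtᵢ = 10.9 + 0.9 + 0.7 + 3.9 + 11.2 + 4.9 + 3 = 35.5.
Posterior ∝ λ^3e^(−8λ) · λ^7e^(−35.5λ) = λ^10e^(−43.5λ), i.e. Gamma(11, 43.5).
Mode = (a−1)/b = 10/43.5 ≈ 0.2299.

λ̂_MAP = 0.2299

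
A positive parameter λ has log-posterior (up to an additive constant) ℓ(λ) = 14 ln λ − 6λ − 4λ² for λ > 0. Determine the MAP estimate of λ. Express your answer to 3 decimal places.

ℓ'(λ) = 14/λ − 6 − 8λ. Setting this to zero and multiplying by λ: 8λ² + 6λ − 14 = 0.
λ = (−6 + √(6² + 4·8·14)) / (2·8) = (−6 + √484) / 16 = (−6 + 22)/16 = 1.
ℓ''(λ) = −14/λ² − 8 < 0, confirming a maximum.

λ̂_MAP = 1.000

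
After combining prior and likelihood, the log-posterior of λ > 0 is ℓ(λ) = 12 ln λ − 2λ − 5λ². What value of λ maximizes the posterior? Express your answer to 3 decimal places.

ℓ'(λ) = 12/λ − 2 − 10λ. Setting this to zero and multiplying by λ: 10λ² + 2λ − 12 = 0.
λ = (−2 + √(2² + 4·10·12)) / (2·10) = (−2 + √484) / 20 = (−2 + 22)/20 = 1.
ℓ''(λ) = −12/λ² − 10 < 0, confirming a maximum.

λ̂_MAP = 1.000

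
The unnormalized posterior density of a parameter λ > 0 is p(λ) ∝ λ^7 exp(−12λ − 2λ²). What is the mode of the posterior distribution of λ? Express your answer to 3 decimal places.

λ̂_MAP = 0.500

ℓ'(λ) = 7/λ − 12 − 4λ. Setting this to zero and multiplying by λ: 4λ² + 12λ − 7 = 0.
λ = (−12 + √(12² + 4·4·7)) / (2·4) = (−12 + √256) / 8 = (−12 + 16)/8 = 1/2.
ℓ''(λ) = −7/λ² − 4 < 0, confirming a maximum.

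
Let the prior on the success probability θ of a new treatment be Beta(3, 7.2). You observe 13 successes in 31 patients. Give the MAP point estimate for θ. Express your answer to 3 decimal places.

Prior: Beta(3, 7.2).
Data: 13 successes in 31 trials. The binomial likelihood contributes θ^13(1−θ)^18, so the posterior is Beta(3+13, 7.2+18) = Beta(16, 25.2).
For Beta(a, b) with a, b > 1 the mode is (a−1)/(a+b−2) = 15/39.2 ≈ 0.383.

θ̂_MAP = 0.383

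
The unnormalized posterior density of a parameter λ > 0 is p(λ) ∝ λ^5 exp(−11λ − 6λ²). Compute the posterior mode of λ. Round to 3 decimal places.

ℓ'(λ) = 5/λ − 11 − 12λ. Setting this to zero and multiplying by λ: 12λ² + 11λ − 5 = 0.
λ = (−11 + √(11² + 4·12·5)) / (2·12) = (−11 + √361) / 24 = (−11 + 19)/24 = 1/3.
ℓ''(λ) = −5/λ² − 12 < 0, confirming a maximum.

λ̂_MAP = 0.333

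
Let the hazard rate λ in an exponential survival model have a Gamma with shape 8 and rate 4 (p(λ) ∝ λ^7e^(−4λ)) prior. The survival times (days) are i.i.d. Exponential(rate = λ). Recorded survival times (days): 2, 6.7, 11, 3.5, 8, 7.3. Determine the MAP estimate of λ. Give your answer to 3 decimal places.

The Exponential(rate=λ) likelihood is ∝ λ^n e^(−λΣtᵢ). Here n = 6 and Σtᵢ = 2 + 6.7 + 11 + 3.5 + 8 + 7.3 = 38.5.
Posterior ∝ λ^7e^(−4λ) · λ^6e^(−38.5λ) = λ^13e^(−42.5λ), i.e. Gamma(14, 42.5).
Mode = (a−1)/b = 13/42.5 ≈ 0.306.

λ̂_MAP = 0.306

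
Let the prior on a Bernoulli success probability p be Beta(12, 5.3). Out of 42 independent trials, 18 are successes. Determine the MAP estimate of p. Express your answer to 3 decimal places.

Prior: Beta(12, 5.3).
Data: 18 successes in 42 trials. The binomial likelihood contributes p^18(1−p)^24, so the posterior is Beta(12+18, 5.3+24) = Beta(30, 29.3).
For Beta(a, b) with a, b > 1 the mode is (a−1)/(a+b−2) = 29/57.3 ≈ 0.506.

p̂_MAP = 0.506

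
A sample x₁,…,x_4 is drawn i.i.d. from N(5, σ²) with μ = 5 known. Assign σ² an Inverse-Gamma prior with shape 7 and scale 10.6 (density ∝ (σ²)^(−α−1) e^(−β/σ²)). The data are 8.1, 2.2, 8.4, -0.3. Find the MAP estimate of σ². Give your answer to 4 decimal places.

Sum of squared deviations about the known mean: SS = (8.1−5)² + (2.2−5)² + (8.4−5)² + (-0.3−5)² = 57.1.
The Normal likelihood contributes (σ²)^(−n/2) exp(−SS/(2σ²)), so the posterior is Inverse-Gamma(α + n/2, β + SS/2) = Inverse-Gamma(9, 39.15).
The mode of Inverse-Gamma(a, b) is b/(a+1) = 39.15/10 ≈ 3.9150.

σ̂²_MAP = 3.9150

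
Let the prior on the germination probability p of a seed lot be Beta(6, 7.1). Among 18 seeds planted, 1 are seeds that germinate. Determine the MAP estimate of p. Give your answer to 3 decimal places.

Prior: Beta(6, 7.1).
Data: 1 success in 18 trials. The binomial likelihood contributes p(1−p)^17, so the posterior is Beta(6+1, 7.1+17) = Beta(7, 24.1).
For Beta(a, b) with a, b > 1 the mode is (a−1)/(a+b−2) = 6/29.1 ≈ 0.206.

p̂_MAP = 0.206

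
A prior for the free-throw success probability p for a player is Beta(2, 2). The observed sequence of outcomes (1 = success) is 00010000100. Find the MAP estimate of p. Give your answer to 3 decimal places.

Prior: Beta(2, 2).
Data: 2 successes in 11 trials (from the sequence). The binomial likelihood contributes p^2(1−p)^9, so the posterior is Beta(2+2, 2+9) = Beta(4, 11).
For Beta(a, b) with a, b > 1 the mode is (a−1)/(a+b−2) = 3/13 ≈ 0.231.

p̂_MAP = 0.231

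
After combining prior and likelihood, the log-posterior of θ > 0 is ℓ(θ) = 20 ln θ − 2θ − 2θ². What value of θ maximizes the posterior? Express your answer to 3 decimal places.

ℓ'(θ) = 20/θ − 2 − 4θ. Setting this to zero and multiplying by θ: 4θ² + 2θ − 20 = 0.
θ = (−2 + √(2² + 4·4·20)) / (2·4) = (−2 + √324) / 8 = (−2 + 18)/8 = 2.
ℓ''(θ) = −20/θ² − 4 < 0, confirming a maximum.

θ̂_MAP = 2.000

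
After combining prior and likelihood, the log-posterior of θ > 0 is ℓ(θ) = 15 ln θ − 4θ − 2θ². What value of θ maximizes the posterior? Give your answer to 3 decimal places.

ℓ'(θ) = 15/θ − 4 − 4θ. Setting this to zero and multiplying by θ: 4θ² + 4θ − 15 = 0.
θ = (−4 + √(4² + 4·4·15)) / (2·4) = (−4 + √256) / 8 = (−4 + 16)/8 = 3/2.
ℓ''(θ) = −15/θ² − 4 < 0, confirming a maximum.

θ̂_MAP = 1.500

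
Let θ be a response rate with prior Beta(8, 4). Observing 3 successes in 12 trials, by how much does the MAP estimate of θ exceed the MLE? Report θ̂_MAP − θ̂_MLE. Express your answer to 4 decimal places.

MAP − MLE = 0.2045

Posterior is Beta(11, 13); MAP = (11−1)/(24−2) = 10/22 ≈ 0.45455.
MLE ignores the prior: θ̂_MLE = k/n = 3/12 ≈ 0.25000.
Difference = 10/22 − 3/12 = 9/44 ≈ 0.2045.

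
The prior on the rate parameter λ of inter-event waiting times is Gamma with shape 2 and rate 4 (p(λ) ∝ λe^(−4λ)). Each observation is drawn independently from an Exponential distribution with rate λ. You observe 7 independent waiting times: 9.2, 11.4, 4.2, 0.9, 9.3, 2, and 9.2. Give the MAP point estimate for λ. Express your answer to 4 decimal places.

The Exponential(rate=λ) likelihood is ∝ λ^n e^(−λΣtᵢ). Here n = 7 and Σtᵢ = 9.2 + 11.4 + 4.2 + 0.9 + 9.3 + 2 + 9.2 = 46.2.
Posterior ∝ λe^(−4λ) · λ^7e^(−46.2λ) = λ^8e^(−50.2λ), i.e. Gamma(9, 50.2).
Mode = (a−1)/b = 8/50.2 ≈ 0.1594.

λ̂_MAP = 0.1594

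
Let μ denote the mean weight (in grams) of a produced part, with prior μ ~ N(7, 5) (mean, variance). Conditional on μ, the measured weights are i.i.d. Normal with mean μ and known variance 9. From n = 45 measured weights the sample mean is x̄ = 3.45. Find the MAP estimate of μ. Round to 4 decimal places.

μ̂_MAP = 3.5865

n = 45, x̄ = 3.45.
For a Normal prior and Normal likelihood with known variance, the posterior is Normal; its mode equals its mean, the precision-weighted average.
Prior precision 1/σ₀² = 1/5 = 0.2; data precision n/σ² = 45/9 = 5.
μ̂ = (0.2·7 + 5·3.45) / (0.2 + 5) = 18.65/5.2 = 373/104 ≈ 3.5865.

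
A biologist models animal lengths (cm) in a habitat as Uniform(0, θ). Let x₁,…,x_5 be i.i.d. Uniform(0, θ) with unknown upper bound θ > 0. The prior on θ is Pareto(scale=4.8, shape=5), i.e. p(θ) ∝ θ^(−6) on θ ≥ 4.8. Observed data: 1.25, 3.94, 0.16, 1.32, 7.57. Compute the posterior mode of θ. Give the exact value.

The Uniform(0, θ) likelihood is θ^(−n) for θ ≥ max(xᵢ), zero otherwise. Here max(xᵢ) = 7.57.
Posterior ∝ θ^(−6) · θ^(−5) = θ^(−11) on θ ≥ max(4.8, 7.57) = 7.57.
This density is strictly decreasing in θ, so the posterior mode lies at the lower boundary of the support.

θ̂_MAP = 7.57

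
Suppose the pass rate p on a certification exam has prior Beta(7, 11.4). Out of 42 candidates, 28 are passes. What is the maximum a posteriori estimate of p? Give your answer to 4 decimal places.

p̂_MAP = 0.5822

Prior: Beta(7, 11.4).
Data: 28 successes in 42 trials. The binomial likelihood contributes p^28(1−p)^14, so the posterior is Beta(7+28, 11.4+14) = Beta(35, 25.4).
For Beta(a, b) with a, b > 1 the mode is (a−1)/(a+b−2) = 34/58.4 ≈ 0.5822.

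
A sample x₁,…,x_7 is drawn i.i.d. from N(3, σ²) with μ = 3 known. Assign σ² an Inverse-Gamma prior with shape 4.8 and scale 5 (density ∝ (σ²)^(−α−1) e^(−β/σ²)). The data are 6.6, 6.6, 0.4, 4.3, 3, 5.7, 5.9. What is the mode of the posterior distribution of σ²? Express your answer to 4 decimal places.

Sum of squared deviations about the known mean: SS = (6.6−3)² + (6.6−3)² + (0.4−3)² + (4.3−3)² + (3−3)² + (5.7−3)² + (5.9−3)² = 50.07.
The Normal likelihood contributes (σ²)^(−n/2) exp(−SS/(2σ²)), so the posterior is Inverse-Gamma(α + n/2, β + SS/2) = Inverse-Gamma(8.3, 30.035).
The mode of Inverse-Gamma(a, b) is b/(a+1) = 30.035/9.3 ≈ 3.2296.

σ̂²_MAP = 3.2296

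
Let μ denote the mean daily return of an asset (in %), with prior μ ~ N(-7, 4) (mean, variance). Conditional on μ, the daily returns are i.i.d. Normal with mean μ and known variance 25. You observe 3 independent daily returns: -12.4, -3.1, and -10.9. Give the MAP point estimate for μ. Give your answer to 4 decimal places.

μ̂_MAP = -7.5838

n = 3; x̄ = ((-12.4) + (-3.1) + (-10.9))/3 = -26.4/3 = -8.8.
For a Normal prior and Normal likelihood with known variance, the posterior is Normal; its mode equals its mean, the precision-weighted average.
Prior precision 1/σ₀² = 1/4 = 0.25; data precision n/σ² = 3/25 = 0.12.
μ̂ = (0.25·(-7) + 0.12·(-8.8)) / (0.25 + 0.12) = (-2.806)/0.37 = -1403/185 ≈ -7.5838.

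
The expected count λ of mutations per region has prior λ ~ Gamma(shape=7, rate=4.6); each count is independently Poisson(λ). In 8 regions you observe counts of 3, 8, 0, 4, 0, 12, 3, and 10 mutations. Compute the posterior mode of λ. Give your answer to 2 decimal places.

λ̂_MAP = 3.65

Σxᵢ = 3+8+0+4+0+12+3+10 = 40, with n = 8.
Posterior ∝ λ^6e^(−4.6λ) · λ^40e^(−8λ) = λ^46e^(−12.6λ), i.e. Gamma(shape=47, rate=12.6).
The mode of a Gamma(a, b) with a ≥ 1 (shape–rate) is (a−1)/b = 46/12.6 ≈ 3.65.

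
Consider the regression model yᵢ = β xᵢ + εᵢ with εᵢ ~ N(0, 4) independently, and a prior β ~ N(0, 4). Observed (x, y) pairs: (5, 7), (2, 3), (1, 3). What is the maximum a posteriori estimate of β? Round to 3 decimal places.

log p(β | y) = −Σ(yᵢ − βxᵢ)²/(2·4) − β²/(2·4) + const.
Setting the derivative to zero: Σxᵢ(yᵢ − βxᵢ)/4 − β/4 = 0, so β = Σxᵢyᵢ / (Σxᵢ² + σ²/τ²).
Σxᵢyᵢ = 5·7 + 2·3 + 1·3 = 44; Σxᵢ² = 30; σ²/τ² = 1.
β̂_MAP = 44 / (30 + 1) = 44/31 ≈ 1.419.

β̂_MAP = 1.419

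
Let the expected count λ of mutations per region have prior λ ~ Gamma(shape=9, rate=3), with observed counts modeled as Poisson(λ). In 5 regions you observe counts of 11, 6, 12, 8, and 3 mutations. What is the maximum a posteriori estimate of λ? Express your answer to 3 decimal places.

Σxᵢ = 11+6+12+8+3 = 40, with n = 5.
Posterior ∝ λ^8e^(−3λ) · λ^40e^(−5λ) = λ^48e^(−8λ), i.e. Gamma(shape=49, rate=8).
The mode of a Gamma(a, b) with a ≥ 1 (shape–rate) is (a−1)/b = 48/8 ≈ 6.000.

λ̂_MAP = 6.000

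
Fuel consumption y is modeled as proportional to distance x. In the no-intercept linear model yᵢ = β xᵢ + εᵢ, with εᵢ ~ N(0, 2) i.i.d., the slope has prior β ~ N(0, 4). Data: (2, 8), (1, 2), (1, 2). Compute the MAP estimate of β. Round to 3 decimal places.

β̂_MAP = 3.077

log p(β | y) = −Σ(yᵢ − βxᵢ)²/(2·2) − β²/(2·4) + const.
Setting the derivative to zero: Σxᵢ(yᵢ − βxᵢ)/2 − β/4 = 0, so β = Σxᵢyᵢ / (Σxᵢ² + σ²/τ²).
Σxᵢyᵢ = 2·8 + 1·2 + 1·2 = 20; Σxᵢ² = 6; σ²/τ² = 0.5.
β̂_MAP = 20 / (6 + 0.5) = 20/6.5 ≈ 3.077.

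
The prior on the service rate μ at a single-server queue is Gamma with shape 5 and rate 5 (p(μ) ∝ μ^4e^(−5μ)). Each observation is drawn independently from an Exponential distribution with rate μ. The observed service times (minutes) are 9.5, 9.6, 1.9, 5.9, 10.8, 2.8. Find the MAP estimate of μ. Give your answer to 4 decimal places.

μ̂_MAP = 0.2198

The Exponential(rate=μ) likelihood is ∝ μ^n e^(−μΣtᵢ). Here n = 6 and Σtᵢ = 9.5 + 9.6 + 1.9 + 5.9 + 10.8 + 2.8 = 40.5.
Posterior ∝ μ^4e^(−5μ) · μ^6e^(−40.5μ) = μ^10e^(−45.5μ), i.e. Gamma(11, 45.5).
Mode = (a−1)/b = 10/45.5 ≈ 0.2198.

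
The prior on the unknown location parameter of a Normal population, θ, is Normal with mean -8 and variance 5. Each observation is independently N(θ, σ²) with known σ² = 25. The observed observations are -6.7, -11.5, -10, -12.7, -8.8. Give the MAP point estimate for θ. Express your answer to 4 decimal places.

n = 5; x̄ = ((-6.7) + (-11.5) + (-10) + (-12.7) + (-8.8))/5 = -49.7/5 = -9.94.
For a Normal prior and Normal likelihood with known variance, the posterior is Normal; its mode equals its mean, the precision-weighted average.
Prior precision 1/σ₀² = 1/5 = 0.2; data precision n/σ² = 5/25 = 0.2.
θ̂ = (0.2·(-8) + 0.2·(-9.94)) / (0.2 + 0.2) = (-3.588)/0.4 = -8.9700.

θ̂_MAP = -8.9700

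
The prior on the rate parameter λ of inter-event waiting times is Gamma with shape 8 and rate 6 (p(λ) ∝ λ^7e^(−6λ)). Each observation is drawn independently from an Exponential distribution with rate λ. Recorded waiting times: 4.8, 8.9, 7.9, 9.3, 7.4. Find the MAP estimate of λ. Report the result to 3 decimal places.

λ̂_MAP = 0.271

The Exponential(rate=λ) likelihood is ∝ λ^n e^(−λΣtᵢ). Here n = 5 and Σtᵢ = 4.8 + 8.9 + 7.9 + 9.3 + 7.4 = 38.3.
Posterior ∝ λ^7e^(−6λ) · λ^5e^(−38.3λ) = λ^12e^(−44.3λ), i.e. Gamma(13, 44.3).
Mode = (a−1)/b = 12/44.3 ≈ 0.271.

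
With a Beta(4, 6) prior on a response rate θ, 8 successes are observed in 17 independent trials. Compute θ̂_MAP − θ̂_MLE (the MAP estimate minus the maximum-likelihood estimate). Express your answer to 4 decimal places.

MAP − MLE = -0.0306

Posterior is Beta(12, 15); MAP = (12−1)/(27−2) = 11/25 ≈ 0.44000.
MLE ignores the prior: θ̂_MLE = k/n = 8/17 ≈ 0.47059.
Difference = 11/25 − 8/17 = -13/425 ≈ -0.0306.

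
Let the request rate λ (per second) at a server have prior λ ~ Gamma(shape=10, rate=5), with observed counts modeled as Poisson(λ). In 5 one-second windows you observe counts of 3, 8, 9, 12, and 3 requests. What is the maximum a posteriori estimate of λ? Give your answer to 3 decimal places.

λ̂_MAP = 4.400

Σxᵢ = 3+8+9+12+3 = 35, with n = 5.
Posterior ∝ λ^9e^(−5λ) · λ^35e^(−5λ) = λ^44e^(−10λ), i.e. Gamma(shape=45, rate=10).
The mode of a Gamma(a, b) with a ≥ 1 (shape–rate) is (a−1)/b = 44/10 ≈ 4.400.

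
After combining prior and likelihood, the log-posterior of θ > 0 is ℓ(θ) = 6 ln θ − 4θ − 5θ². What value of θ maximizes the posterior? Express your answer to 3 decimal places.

θ̂_MAP = 0.600

ℓ'(θ) = 6/θ − 4 − 10θ. Setting this to zero and multiplying by θ: 10θ² + 4θ − 6 = 0.
θ = (−4 + √(4² + 4·10·6)) / (2·10) = (−4 + √256) / 20 = (−4 + 16)/20 = 3/5.
ℓ''(θ) = −6/θ² − 10 < 0, confirming a maximum.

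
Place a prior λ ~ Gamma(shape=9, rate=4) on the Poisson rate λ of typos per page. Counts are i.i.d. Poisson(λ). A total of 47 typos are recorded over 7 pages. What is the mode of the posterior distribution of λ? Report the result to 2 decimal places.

λ̂_MAP = 5.00

Σxᵢ = 47, n = 7.
Posterior ∝ λ^8e^(−4λ) · λ^47e^(−7λ) = λ^55e^(−11λ), i.e. Gamma(shape=56, rate=11).
The mode of a Gamma(a, b) with a ≥ 1 (shape–rate) is (a−1)/b = 55/11 ≈ 5.00.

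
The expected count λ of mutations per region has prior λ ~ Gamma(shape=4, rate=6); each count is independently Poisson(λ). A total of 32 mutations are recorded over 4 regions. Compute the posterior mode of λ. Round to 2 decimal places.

λ̂_MAP = 3.50

Σxᵢ = 32, n = 4.
Posterior ∝ λ^3e^(−6λ) · λ^32e^(−4λ) = λ^35e^(−10λ), i.e. Gamma(shape=36, rate=10).
The mode of a Gamma(a, b) with a ≥ 1 (shape–rate) is (a−1)/b = 35/10 ≈ 3.50.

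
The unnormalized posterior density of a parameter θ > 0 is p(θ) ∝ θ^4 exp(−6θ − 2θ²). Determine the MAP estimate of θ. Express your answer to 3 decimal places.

ℓ'(θ) = 4/θ − 6 − 4θ. Setting this to zero and multiplying by θ: 4θ² + 6θ − 4 = 0.
θ = (−6 + √(6² + 4·4·4)) / (2·4) = (−6 + √100) / 8 = (−6 + 10)/8 = 1/2.
ℓ''(θ) = −4/θ² − 4 < 0, confirming a maximum.

θ̂_MAP = 0.500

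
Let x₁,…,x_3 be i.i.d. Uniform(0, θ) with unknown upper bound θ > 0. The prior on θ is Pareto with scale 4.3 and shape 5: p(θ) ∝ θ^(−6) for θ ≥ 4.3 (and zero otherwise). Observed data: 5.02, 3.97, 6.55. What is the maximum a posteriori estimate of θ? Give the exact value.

The Uniform(0, θ) likelihood is θ^(−n) for θ ≥ max(xᵢ), zero otherwise. Here max(xᵢ) = 6.55.
Posterior ∝ θ^(−6) · θ^(−3) = θ^(−9) on θ ≥ max(4.3, 6.55) = 6.55.
This density is strictly decreasing in θ, so the posterior mode lies at the lower boundary of the support.

θ̂_MAP = 6.55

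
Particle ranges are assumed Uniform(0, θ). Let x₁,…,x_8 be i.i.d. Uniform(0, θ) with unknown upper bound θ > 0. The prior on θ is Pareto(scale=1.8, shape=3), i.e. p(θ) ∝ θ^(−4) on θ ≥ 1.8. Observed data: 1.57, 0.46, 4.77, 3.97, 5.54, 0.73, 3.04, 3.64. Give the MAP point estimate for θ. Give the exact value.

The Uniform(0, θ) likelihood is θ^(−n) for θ ≥ max(xᵢ), zero otherwise. Here max(xᵢ) = 5.54.
Posterior ∝ θ^(−4) · θ^(−8) = θ^(−12) on θ ≥ max(1.8, 5.54) = 5.54.
This density is strictly decreasing in θ, so the posterior mode lies at the lower boundary of the support.

θ̂_MAP = 5.54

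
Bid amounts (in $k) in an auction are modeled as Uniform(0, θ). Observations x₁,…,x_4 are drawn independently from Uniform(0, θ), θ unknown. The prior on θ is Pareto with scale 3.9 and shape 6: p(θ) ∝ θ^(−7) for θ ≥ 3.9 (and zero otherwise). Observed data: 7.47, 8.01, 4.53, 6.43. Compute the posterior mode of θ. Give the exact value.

The Uniform(0, θ) likelihood is θ^(−n) for θ ≥ max(xᵢ), zero otherwise. Here max(xᵢ) = 8.01.
Posterior ∝ θ^(−7) · θ^(−4) = θ^(−11) on θ ≥ max(3.9, 8.01) = 8.01.
This density is strictly decreasing in θ, so the posterior mode lies at the lower boundary of the support.

θ̂_MAP = 8.01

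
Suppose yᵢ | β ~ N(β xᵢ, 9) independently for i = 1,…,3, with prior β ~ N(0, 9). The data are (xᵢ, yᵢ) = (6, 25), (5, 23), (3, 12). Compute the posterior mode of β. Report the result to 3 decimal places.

β̂_MAP = 4.239

log p(β | y) = −Σ(yᵢ − βxᵢ)²/(2·9) − β²/(2·9) + const.
Setting the derivative to zero: Σxᵢ(yᵢ − βxᵢ)/9 − β/9 = 0, so β = Σxᵢyᵢ / (Σxᵢ² + σ²/τ²).
Σxᵢyᵢ = 6·25 + 5·23 + 3·12 = 301; Σxᵢ² = 70; σ²/τ² = 1.
β̂_MAP = 301 / (70 + 1) = 301/71 ≈ 4.239.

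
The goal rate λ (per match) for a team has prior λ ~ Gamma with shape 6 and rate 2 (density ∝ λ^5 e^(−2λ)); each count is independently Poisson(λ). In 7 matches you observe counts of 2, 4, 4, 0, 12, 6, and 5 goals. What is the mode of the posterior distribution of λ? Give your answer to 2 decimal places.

Σxᵢ = 2+4+4+0+12+6+5 = 33, with n = 7.
Posterior ∝ λ^5e^(−2λ) · λ^33e^(−7λ) = λ^38e^(−9λ), i.e. Gamma(shape=39, rate=9).
The mode of a Gamma(a, b) with a ≥ 1 (shape–rate) is (a−1)/b = 38/9 ≈ 4.22.

λ̂_MAP = 4.22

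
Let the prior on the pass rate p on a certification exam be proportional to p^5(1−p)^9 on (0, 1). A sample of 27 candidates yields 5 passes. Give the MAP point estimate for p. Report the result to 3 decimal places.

The prior density ∝ p^5(1−p)^9 is the kernel of Beta(6, 10).
Data: 5 successes in 27 trials. The binomial likelihood contributes p^5(1−p)^22, so the posterior is Beta(6+5, 10+22) = Beta(11, 32).
For Beta(a, b) with a, b > 1 the mode is (a−1)/(a+b−2) = 10/41 ≈ 0.244.

p̂_MAP = 0.244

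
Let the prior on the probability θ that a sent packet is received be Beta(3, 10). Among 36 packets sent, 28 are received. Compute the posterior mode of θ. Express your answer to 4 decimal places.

θ̂_MAP = 0.6383

Prior: Beta(3, 10).
Data: 28 successes in 36 trials. The binomial likelihood contributes θ^28(1−θ)^8, so the posterior is Beta(3+28, 10+8) = Beta(31, 18).
For Beta(a, b) with a, b > 1 the mode is (a−1)/(a+b−2) = 30/47 ≈ 0.6383.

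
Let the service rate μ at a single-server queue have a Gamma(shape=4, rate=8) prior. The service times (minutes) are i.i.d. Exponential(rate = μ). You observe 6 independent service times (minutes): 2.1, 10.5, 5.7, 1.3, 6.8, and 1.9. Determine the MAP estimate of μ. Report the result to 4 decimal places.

The Exponential(rate=μ) likelihood is ∝ μ^n e^(−μΣtᵢ). Here n = 6 and Σtᵢ = 2.1 + 10.5 + 5.7 + 1.3 + 6.8 + 1.9 = 28.3.
Posterior ∝ μ^3e^(−8μ) · μ^6e^(−28.3μ) = μ^9e^(−36.3μ), i.e. Gamma(10, 36.3).
Mode = (a−1)/b = 9/36.3 ≈ 0.2479.

μ̂_MAP = 0.2479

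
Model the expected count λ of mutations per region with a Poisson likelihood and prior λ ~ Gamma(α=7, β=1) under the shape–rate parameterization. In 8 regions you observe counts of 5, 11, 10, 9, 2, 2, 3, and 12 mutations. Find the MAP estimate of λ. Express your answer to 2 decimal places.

λ̂_MAP = 6.67

Σxᵢ = 5+11+10+9+2+2+3+12 = 54, with n = 8.
Posterior ∝ λ^6e^(−1λ) · λ^54e^(−8λ) = λ^60e^(−9λ), i.e. Gamma(shape=61, rate=9).
The mode of a Gamma(a, b) with a ≥ 1 (shape–rate) is (a−1)/b = 60/9 ≈ 6.67.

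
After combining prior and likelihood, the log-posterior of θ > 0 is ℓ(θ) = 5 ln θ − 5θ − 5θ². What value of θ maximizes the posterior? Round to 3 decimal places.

ℓ'(θ) = 5/θ − 5 − 10θ. Setting this to zero and multiplying by θ: 10θ² + 5θ − 5 = 0.
θ = (−5 + √(5² + 4·10·5)) / (2·10) = (−5 + √225) / 20 = (−5 + 15)/20 = 1/2.
ℓ''(θ) = −5/θ² − 10 < 0, confirming a maximum.

θ̂_MAP = 0.500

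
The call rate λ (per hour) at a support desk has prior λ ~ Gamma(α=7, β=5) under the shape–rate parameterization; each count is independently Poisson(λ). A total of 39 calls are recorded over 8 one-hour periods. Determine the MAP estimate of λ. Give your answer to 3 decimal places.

λ̂_MAP = 3.462

Σxᵢ = 39, n = 8.
Posterior ∝ λ^6e^(−5λ) · λ^39e^(−8λ) = λ^45e^(−13λ), i.e. Gamma(shape=46, rate=13).
The mode of a Gamma(a, b) with a ≥ 1 (shape–rate) is (a−1)/b = 45/13 ≈ 3.462.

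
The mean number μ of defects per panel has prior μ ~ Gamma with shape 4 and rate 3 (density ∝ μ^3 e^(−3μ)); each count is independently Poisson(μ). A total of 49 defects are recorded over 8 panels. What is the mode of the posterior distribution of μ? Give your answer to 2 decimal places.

Σxᵢ = 49, n = 8.
Posterior ∝ μ^3e^(−3μ) · μ^49e^(−8μ) = μ^52e^(−11μ), i.e. Gamma(shape=53, rate=11).
The mode of a Gamma(a, b) with a ≥ 1 (shape–rate) is (a−1)/b = 52/11 ≈ 4.73.

μ̂_MAP = 4.73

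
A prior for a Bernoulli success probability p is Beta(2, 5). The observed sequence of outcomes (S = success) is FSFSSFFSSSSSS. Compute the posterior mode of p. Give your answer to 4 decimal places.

p̂_MAP = 0.5556

Prior: Beta(2, 5).
Data: 9 successes in 13 trials (from the sequence). The binomial likelihood contributes p^9(1−p)^4, so the posterior is Beta(2+9, 5+4) = Beta(11, 9).
For Beta(a, b) with a, b > 1 the mode is (a−1)/(a+b−2) = 10/18 ≈ 0.5556.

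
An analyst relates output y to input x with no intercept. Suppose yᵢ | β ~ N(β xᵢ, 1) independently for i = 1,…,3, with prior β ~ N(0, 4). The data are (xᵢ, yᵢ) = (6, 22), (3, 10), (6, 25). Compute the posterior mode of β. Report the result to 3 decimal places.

β̂_MAP = 3.840

log p(β | y) = −Σ(yᵢ − βxᵢ)²/(2·1) − β²/(2·4) + const.
Setting the derivative to zero: Σxᵢ(yᵢ − βxᵢ)/1 − β/4 = 0, so β = Σxᵢyᵢ / (Σxᵢ² + σ²/τ²).
Σxᵢyᵢ = 6·22 + 3·10 + 6·25 = 312; Σxᵢ² = 81; σ²/τ² = 0.25.
β̂_MAP = 312 / (81 + 0.25) = 312/81.25 ≈ 3.840.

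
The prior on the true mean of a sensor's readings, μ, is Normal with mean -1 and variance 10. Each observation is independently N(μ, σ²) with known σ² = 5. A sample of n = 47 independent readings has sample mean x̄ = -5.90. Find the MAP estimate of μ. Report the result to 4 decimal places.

n = 47, x̄ = -5.90.
For a Normal prior and Normal likelihood with known variance, the posterior is Normal; its mode equals its mean, the precision-weighted average.
Prior precision 1/σ₀² = 1/10 = 0.1; data precision n/σ² = 47/5 = 9.4.
μ̂ = (0.1·(-1) + 9.4·(-5.9)) / (0.1 + 9.4) = (-55.56)/9.5 = -2778/475 ≈ -5.8484.

μ̂_MAP = -5.8484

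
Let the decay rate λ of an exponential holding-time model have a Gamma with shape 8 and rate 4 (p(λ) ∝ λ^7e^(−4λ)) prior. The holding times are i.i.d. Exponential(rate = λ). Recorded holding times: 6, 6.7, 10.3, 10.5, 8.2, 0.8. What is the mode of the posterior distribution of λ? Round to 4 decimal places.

λ̂_MAP = 0.2796

The Exponential(rate=λ) likelihood is ∝ λ^n e^(−λΣtᵢ). Here n = 6 and Σtᵢ = 6 + 6.7 + 10.3 + 10.5 + 8.2 + 0.8 = 42.5.
Posterior ∝ λ^7e^(−4λ) · λ^6e^(−42.5λ) = λ^13e^(−46.5λ), i.e. Gamma(14, 46.5).
Mode = (a−1)/b = 13/46.5 ≈ 0.2796.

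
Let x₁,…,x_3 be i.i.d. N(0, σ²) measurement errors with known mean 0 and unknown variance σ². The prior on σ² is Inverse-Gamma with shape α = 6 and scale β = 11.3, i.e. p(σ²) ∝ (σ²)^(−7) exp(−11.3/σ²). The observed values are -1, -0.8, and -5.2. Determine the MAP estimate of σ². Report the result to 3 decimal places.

Sum of squared deviations about the known mean: SS = (-1−0)² + (-0.8−0)² + (-5.2−0)² = 28.68.
The Normal likelihood contributes (σ²)^(−n/2) exp(−SS/(2σ²)), so the posterior is Inverse-Gamma(α + n/2, β + SS/2) = Inverse-Gamma(7.5, 25.64).
The mode of Inverse-Gamma(a, b) is b/(a+1) = 25.64/8.5 ≈ 3.016.

σ̂²_MAP = 3.016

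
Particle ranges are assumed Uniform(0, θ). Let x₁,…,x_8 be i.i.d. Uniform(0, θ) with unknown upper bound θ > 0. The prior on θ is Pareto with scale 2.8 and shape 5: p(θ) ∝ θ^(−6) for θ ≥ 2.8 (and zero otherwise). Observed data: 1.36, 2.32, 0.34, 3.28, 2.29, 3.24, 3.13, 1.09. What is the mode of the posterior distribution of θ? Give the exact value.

The Uniform(0, θ) likelihood is θ^(−n) for θ ≥ max(xᵢ), zero otherwise. Here max(xᵢ) = 3.28.
Posterior ∝ θ^(−6) · θ^(−8) = θ^(−14) on θ ≥ max(2.8, 3.28) = 3.28.
This density is strictly decreasing in θ, so the posterior mode lies at the lower boundary of the support.

θ̂_MAP = 3.28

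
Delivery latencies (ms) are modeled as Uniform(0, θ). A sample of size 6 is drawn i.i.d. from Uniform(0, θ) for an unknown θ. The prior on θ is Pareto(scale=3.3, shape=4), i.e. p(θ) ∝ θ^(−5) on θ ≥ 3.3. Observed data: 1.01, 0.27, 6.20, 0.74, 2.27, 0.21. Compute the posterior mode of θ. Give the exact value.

θ̂_MAP = 6.20

The Uniform(0, θ) likelihood is θ^(−n) for θ ≥ max(xᵢ), zero otherwise. Here max(xᵢ) = 6.20.
Posterior ∝ θ^(−5) · θ^(−6) = θ^(−11) on θ ≥ max(3.3, 6.20) = 6.20.
This density is strictly decreasing in θ, so the posterior mode lies at the lower boundary of the support.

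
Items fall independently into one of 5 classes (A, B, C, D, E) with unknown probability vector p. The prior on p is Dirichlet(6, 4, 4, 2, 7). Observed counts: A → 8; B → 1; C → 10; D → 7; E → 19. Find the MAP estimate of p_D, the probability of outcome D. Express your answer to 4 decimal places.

MAP estimate of p_D = 0.1270

The posterior is Dirichlet(αᵢ + nᵢ) = Dirichlet(14, 5, 14, 9, 26).
For a Dirichlet(a₁,…,a_K) with all aᵢ > 1, the mode has j-th component (aⱼ − 1)/(Σaᵢ − K).
Here Σaᵢ = 68 and K = 5, so p_D = (9 − 1)/(68 − 5) = 8/63 ≈ 0.1270.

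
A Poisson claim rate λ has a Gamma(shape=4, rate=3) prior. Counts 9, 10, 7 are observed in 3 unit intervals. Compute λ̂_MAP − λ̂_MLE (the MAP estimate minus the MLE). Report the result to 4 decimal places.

MAP − MLE = -3.8333

Σxᵢ = 26. Posterior is Gamma(30, 6); MAP = (30−1)/6 = 29/6 ≈ 4.83333.
MLE = x̄ = 26/3 ≈ 8.66667.
Difference = 29/6 − 26/3 = -23/6 ≈ -3.8333.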